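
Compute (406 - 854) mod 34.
28

(406 - 854) = -448
-448 mod 34 = 28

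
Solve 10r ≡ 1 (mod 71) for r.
10^(-1) ≡ 64 (mod 71). Verification: 10 × 64 = 640 ≡ 1 (mod 71)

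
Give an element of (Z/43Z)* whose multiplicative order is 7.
4 has order 7 mod 43 since 4^{7} ≡ 1 (mod 43) and no smaller power works.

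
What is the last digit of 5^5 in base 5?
5 ≡ 0 (mod 5). 5 = 4 + 1 (binary 101). Repeated squaring mod 5: 0^1 ≡ 0; 0^2 ≡ 0² = 0 ≡ 0; 0^4 ≡ 0² = 0 ≡ 0. Multiply: 5^5 ≡ 0^4 × 0^1 ≡ 0 × 0 (mod 5): 0 × 0 = 0 ≡ 0. So 5^5 ≡ 0 (mod 5).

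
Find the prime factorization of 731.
17 × 43

Divide by primes starting from smallest:
731 ÷ 17 = 43
43 ÷ 43 = 1

731 = 17 × 43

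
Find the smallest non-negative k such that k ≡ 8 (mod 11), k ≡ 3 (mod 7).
52

Using the Chinese Remainder Theorem:
M = product of moduli = 77
For equation 1: M_1 = 7, 7 ≡ 7 (mod 11), inverse of 7 mod 11 is 8 (check: 7 × 8 = 56 ≡ 1 (mod 11))
For equation 2: M_2 = 11, 11 ≡ 4 (mod 7), inverse of 11 mod 7 is 2 (check: 4 × 2 = 8 ≡ 1 (mod 7))
Combine: k ≡ Σ r_i×M_i×(M_i⁻¹ mod m_i) = 8×7×8 + 3×11×2 = 448 + 66 = 514
514 mod 77 = 52
k ≡ 52 (mod 77)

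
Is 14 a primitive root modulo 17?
Yes

To verify, check if 14^(16/q) ≢ 1 (mod 17) for each prime divisor q of 16
Divisors of 16 = 16: [1, 2, 4, 8, 16]
  14^(16/2) = 14^8 ≡ 16 (mod 17)
Conclusion: 14 is a primitive root modulo 17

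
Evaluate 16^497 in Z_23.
Using Fermat: 16^{22} ≡ 1 (mod 23). 497 ≡ 13 (mod 22). So 16^{497} ≡ 16^{13} ≡ 3 (mod 23)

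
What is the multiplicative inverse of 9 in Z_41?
9^(-1) ≡ 32 (mod 41). Verification: 9 × 32 = 288 ≡ 1 (mod 41)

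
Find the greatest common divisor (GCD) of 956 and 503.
1

Using the Euclidean algorithm:
956 = 1 × 503 + 453
503 = 1 × 453 + 50
453 = 9 × 50 + 3
50 = 16 × 3 + 2
3 = 1 × 2 + 1
2 = 2 × 1 + 0

GCD(956, 503) = 1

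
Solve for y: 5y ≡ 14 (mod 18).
10

Since gcd(5, 18) = 1 divides 14, a solution exists.
Multiply both sides by the inverse of 5 mod 18:
  5^(-1) mod 18 = 11
  x ≡ 11 × 14 ≡ 154 ≡ 10 (mod 18)
Verification: 5 × 10 = 50 = 2 × 18 + 14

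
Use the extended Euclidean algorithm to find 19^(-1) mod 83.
Extended GCD: 19(35) + 83(-8) = 1. So 19^(-1) ≡ 35 ≡ 35 (mod 83). Verify: 19 × 35 = 665 ≡ 1 (mod 83)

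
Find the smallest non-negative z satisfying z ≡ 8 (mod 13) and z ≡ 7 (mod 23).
M = 13 × 23 = 299. M₁ = 23, y₁ ≡ 4 (mod 13). M₂ = 13, y₂ ≡ 16 (mod 23). z = 8×23×4 + 7×13×16 ≡ 99 (mod 299)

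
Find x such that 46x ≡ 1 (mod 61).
46^(-1) ≡ 4 (mod 61). Verification: 46 × 4 = 184 ≡ 1 (mod 61)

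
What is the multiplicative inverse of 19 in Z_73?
50

Using Extended Euclidean Algorithm:
gcd(19, 73) = 1
Bezout coefficients: 19 × -23 + 73 × 6 = 1
So 19 × -23 ≡ 1 (mod 73)
The inverse is -23 mod 73 = 50
Verification: 19 × 50 = 950 = 13 × 73 + 1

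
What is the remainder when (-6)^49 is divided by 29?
Using Fermat: (-6)^{28} ≡ 1 (mod 29). 49 ≡ 21 (mod 28). So (-6)^{49} ≡ (-6)^{21} ≡ 1 (mod 29)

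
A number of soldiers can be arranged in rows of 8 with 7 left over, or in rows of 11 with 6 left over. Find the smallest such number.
M = 8 × 11 = 88. M₁ = 11, y₁ ≡ 3 (mod 8). M₂ = 8, y₂ ≡ 7 (mod 11). y = 7×11×3 + 6×8×7 ≡ 39 (mod 88). The smallest positive such number is 39.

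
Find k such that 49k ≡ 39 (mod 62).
59

Since gcd(49, 62) = 1 divides 39, a solution exists.
Multiply both sides by the inverse of 49 mod 62:
  49^(-1) mod 62 = 19
  x ≡ 19 × 39 ≡ 741 ≡ 59 (mod 62)
Verification: 49 × 59 = 2891 = 46 × 62 + 39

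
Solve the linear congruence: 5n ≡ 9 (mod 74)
61

Since gcd(5, 74) = 1 divides 9, a solution exists.
Multiply both sides by the inverse of 5 mod 74:
  5^(-1) mod 74 = 15
  x ≡ 15 × 9 ≡ 135 ≡ 61 (mod 74)
Verification: 5 × 61 = 305 = 4 × 74 + 9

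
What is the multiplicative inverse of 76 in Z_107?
76^(-1) ≡ 69 (mod 107). Verification: 76 × 69 = 5244 ≡ 1 (mod 107)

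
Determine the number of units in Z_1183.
936

Prime factorization: 1183 = 7 × 13^2
Using the formula φ(n) = n × Π(1 - 1/p) for each prime factor p:
φ(1183) = 1183 × (1 - 1/7) × (1 - 1/13)
φ(1183) = 936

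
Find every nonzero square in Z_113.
QRs mod 113: {1, 2, 4, 7, 8, 9, 11, 13, 14, 15, 16, 18, 22, 25, 26, 28, 30, 31, 32, 36, 41, 44, 49, 50, 51, 52, 53, 56, 57, 60, 61, 62, 63, 64, 69, 72, 77, 81, 82, 83, 85, 87, 88, 91, 95, 97, 98, 99, 100, 102, 104, 105, 106, 109, 111, 112}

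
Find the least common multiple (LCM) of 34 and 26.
442

First find GCD(34, 26) using the Euclidean algorithm:
34 = 1 × 26 + 8
26 = 3 × 8 + 2
8 = 4 × 2 + 0
GCD(34, 26) = 2

LCM formula: LCM(a, b) = (a × b) / GCD(a, b)
LCM(34, 26) = (34 × 26) / 2
LCM(34, 26) = 884 / 2
LCM(34, 26) = 442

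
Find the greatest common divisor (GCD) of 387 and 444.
3

Using the Euclidean algorithm:
387 = 0 × 444 + 387
444 = 1 × 387 + 57
387 = 6 × 57 + 45
57 = 1 × 45 + 12
45 = 3 × 12 + 9
12 = 1 × 9 + 3
9 = 3 × 3 + 0

GCD(387, 444) = 3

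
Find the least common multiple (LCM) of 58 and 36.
1044

First find GCD(58, 36) using the Euclidean algorithm:
58 = 1 × 36 + 22
36 = 1 × 22 + 14
22 = 1 × 14 + 8
14 = 1 × 8 + 6
8 = 1 × 6 + 2
6 = 3 × 2 + 0
GCD(58, 36) = 2

LCM formula: LCM(a, b) = (a × b) / GCD(a, b)
LCM(58, 36) = (58 × 36) / 2
LCM(58, 36) = 2088 / 2
LCM(58, 36) = 1044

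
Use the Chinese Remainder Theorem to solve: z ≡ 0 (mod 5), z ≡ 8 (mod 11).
M = 5 × 11 = 55. M₁ = 11, y₁ ≡ 1 (mod 5). M₂ = 5, y₂ ≡ 9 (mod 11). z = 0×11×1 + 8×5×9 ≡ 30 (mod 55)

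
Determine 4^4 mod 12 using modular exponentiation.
4 = 4 (binary 100). Repeated squaring mod 12: 4^1 ≡ 4; 4^2 ≡ 4² = 16 ≡ 4; 4^4 ≡ 4² = 16 ≡ 4. So 4^4 ≡ 4 (mod 12).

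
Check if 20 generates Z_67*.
p - 1 = 66 has prime divisors 2, 3, 11. Check 20^(66/q) mod 67 for each: 20^(66/2) = 20^33 ≡ 66, 20^(66/3) = 20^22 ≡ 29, 20^(66/11) = 20^6 ≡ 59 (mod 67). None of these is 1, so 20 has order 66 = φ(67), so it is a primitive root mod 67.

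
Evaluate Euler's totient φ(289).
272

Prime factorization: 289 = 17^2
Using the formula φ(n) = n × Π(1 - 1/p) for each prime factor p:
φ(289) = 289 × (1 - 1/17)
φ(289) = 272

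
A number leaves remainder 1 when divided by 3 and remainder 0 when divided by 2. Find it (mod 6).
M = 3 × 2 = 6. M₁ = 2, y₁ ≡ 2 (mod 3). M₂ = 3, y₂ ≡ 1 (mod 2). m = 1×2×2 + 0×3×1 ≡ 4 (mod 6)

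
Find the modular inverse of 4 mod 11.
4^(-1) ≡ 3 (mod 11). Verification: 4 × 3 = 12 ≡ 1 (mod 11)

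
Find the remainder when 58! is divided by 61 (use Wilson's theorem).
(60)! = (58)! × (59) × (60) ≡ -1 (mod 61). So (58)! ≡ -1 × [(60)(59)]^(-1) ≡ 30 (mod 61)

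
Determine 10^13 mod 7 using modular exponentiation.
Using Fermat: 10^{6} ≡ 1 (mod 7). 13 ≡ 1 (mod 6). So 10^{13} ≡ 10^{1} ≡ 3 (mod 7)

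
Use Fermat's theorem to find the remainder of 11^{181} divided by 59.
2

By Fermat's Little Theorem, a^(p-1) ≡ 1 (mod p) for prime p and gcd(a, p) = 1
Here p = 59, so 11^58 ≡ 1 (mod 59)
We can reduce the exponent: 181 mod 58 = 7
So 11^181 ≡ 11^7 (mod 59)
Computing: 11^7 mod 59 = 2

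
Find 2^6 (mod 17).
6 = 4 + 2 (binary 110). Repeated squaring mod 17: 2^1 ≡ 2; 2^2 ≡ 2² = 4 ≡ 4; 2^4 ≡ 4² = 16 ≡ 16. Multiply: 2^6 = 2^4 × 2^2 ≡ 16 × 4 (mod 17): 16 × 4 = 64 ≡ 13. So 2^6 ≡ 13 (mod 17).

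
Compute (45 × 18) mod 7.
5

(45 × 18) = 810
810 mod 7 = 5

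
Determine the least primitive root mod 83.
p - 1 = 82 has prime divisors 2, 41. h is a primitive root mod 83 iff h^(82/q) ≢ 1 (mod 83) for each such q.
h = 2: 2^41 ≡ 82, 2^2 ≡ 4 (mod 83); none is 1, so 2 has order 82 and is a primitive root.
The smallest primitive root mod 83 is g = 2.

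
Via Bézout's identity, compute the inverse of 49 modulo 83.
Extended GCD: 49(-22) + 83(13) = 1. So 49^(-1) ≡ 61 ≡ 61 (mod 83). Verify: 49 × 61 = 2989 ≡ 1 (mod 83)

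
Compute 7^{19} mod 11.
8

Using successive squaring:
Binary expansion of 19: 10011
Powers of 7 mod 11 (each is the square of the previous):
  7^1 ≡ 7 (mod 11)
  7^2 ≡ 7² = 49 ≡ 5 (mod 11)
  7^4 ≡ 5² = 25 ≡ 3 (mod 11)
  7^8 ≡ 3² = 9 ≡ 9 (mod 11)
  7^16 ≡ 9² = 81 ≡ 4 (mod 11)
19 = 16 + 2 + 1, so 7^19 = 7^16 × 7^2 × 7^1 ≡ 4 × 5 × 7 (mod 11)
Multiplying step by step:
  4 × 5 = 20 ≡ 9 (mod 11)
  9 × 7 = 63 ≡ 8 (mod 11)
Result: 7^19 ≡ 8 (mod 11)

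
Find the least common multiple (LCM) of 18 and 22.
198

First find GCD(18, 22) using the Euclidean algorithm:
18 = 0 × 22 + 18
22 = 1 × 18 + 4
18 = 4 × 4 + 2
4 = 2 × 2 + 0
GCD(18, 22) = 2

LCM formula: LCM(a, b) = (a × b) / GCD(a, b)
LCM(18, 22) = (18 × 22) / 2
LCM(18, 22) = 396 / 2
LCM(18, 22) = 198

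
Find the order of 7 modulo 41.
Powers of 7 mod 41: 7^1≡7, 7^2≡8, 7^3≡15, 7^4≡23, 7^5≡38, 7^6≡20, 7^7≡17, 7^8≡37, 7^9≡13, 7^10≡9, 7^11≡22, 7^12≡31, 7^13≡12, 7^14≡2, 7^15≡14, 7^16≡16, 7^17≡30, 7^18≡5, 7^19≡35, 7^20≡40, 7^21≡34, 7^22≡33, 7^23≡26, 7^24≡18, 7^25≡3, 7^26≡21, 7^27≡24, 7^28≡4, 7^29≡28, 7^30≡32, 7^31≡19, 7^32≡10, 7^33≡29, 7^34≡39, 7^35≡27, 7^36≡25, 7^37≡11, 7^38≡36, 7^39≡6, 7^40≡1. Order = 40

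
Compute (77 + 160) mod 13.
3

(77 + 160) = 237
237 mod 13 = 3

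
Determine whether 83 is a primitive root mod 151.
p - 1 = 150 has prime divisors 2, 3, 5. Check 83^(150/q) mod 151 for each: 83^(150/2) = 83^75 ≡ 150, 83^(150/3) = 83^50 ≡ 1, 83^(150/5) = 83^30 ≡ 19 (mod 151). Since 83^50 ≡ 1 (mod 151), the order of 83 divides 50 (in fact the order is 50) ≠ 150, so it is not a primitive root.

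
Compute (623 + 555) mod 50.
28

(623 + 555) = 1178
1178 mod 50 = 28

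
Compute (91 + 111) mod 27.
13

(91 + 111) = 202
202 mod 27 = 13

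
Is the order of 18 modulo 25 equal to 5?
No, the actual order is 4, not 5.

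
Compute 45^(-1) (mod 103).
87

Using Extended Euclidean Algorithm:
gcd(45, 103) = 1
Bezout coefficients: 45 × -16 + 103 × 7 = 1
So 45 × -16 ≡ 1 (mod 103)
The inverse is -16 mod 103 = 87
Verification: 45 × 87 = 3915 = 38 × 103 + 1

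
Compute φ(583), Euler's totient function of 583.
520

Prime factorization: 583 = 11 × 53
Using the formula φ(n) = n × Π(1 - 1/p) for each prime factor p:
φ(583) = 583 × (1 - 1/11) × (1 - 1/53)
φ(583) = 520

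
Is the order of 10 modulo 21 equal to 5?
No, the actual order is 6, not 5.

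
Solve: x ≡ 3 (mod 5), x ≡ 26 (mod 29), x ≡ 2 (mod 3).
M = 5 × 29 × 3 = 435. M₁ = 87, y₁ ≡ 3 (mod 5). M₂ = 15, y₂ ≡ 2 (mod 29). M₃ = 145, y₃ ≡ 1 (mod 3). x = 3×87×3 + 26×15×2 + 2×145×1 ≡ 113 (mod 435)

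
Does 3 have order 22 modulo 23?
p - 1 = 22 has prime divisors 2, 11. Check 3^(22/q) mod 23 for each: 3^(22/2) = 3^11 ≡ 1, 3^(22/11) = 3^2 ≡ 9 (mod 23). Since 3^11 ≡ 1 (mod 23), the order of 3 divides 11 (in fact the order is 11) ≠ 22, so it is not a primitive root.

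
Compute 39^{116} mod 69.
27

Using successive squaring:
Binary expansion of 116: 1110100
Powers of 39 mod 69 (each is the square of the previous):
  39^1 ≡ 39 (mod 69)
  39^2 ≡ 39² = 1521 ≡ 3 (mod 69)
  39^4 ≡ 3² = 9 ≡ 9 (mod 69)
  39^8 ≡ 9² = 81 ≡ 12 (mod 69)
  39^16 ≡ 12² = 144 ≡ 6 (mod 69)
  39^32 ≡ 6² = 36 ≡ 36 (mod 69)
  39^64 ≡ 36² = 1296 ≡ 54 (mod 69)
116 = 64 + 32 + 16 + 4, so 39^116 = 39^64 × 39^32 × 39^16 × 39^4 ≡ 54 × 36 × 6 × 9 (mod 69)
Multiplying step by step:
  54 × 36 = 1944 ≡ 12 (mod 69)
  12 × 6 = 72 ≡ 3 (mod 69)
  3 × 9 = 27 ≡ 27 (mod 69)
Result: 39^116 ≡ 27 (mod 69)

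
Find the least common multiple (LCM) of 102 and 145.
14790

First find GCD(102, 145) using the Euclidean algorithm:
102 = 0 × 145 + 102
145 = 1 × 102 + 43
102 = 2 × 43 + 16
43 = 2 × 16 + 11
16 = 1 × 11 + 5
11 = 2 × 5 + 1
5 = 5 × 1 + 0
GCD(102, 145) = 1

LCM formula: LCM(a, b) = (a × b) / GCD(a, b)
LCM(102, 145) = (102 × 145) / 1
LCM(102, 145) = 14790 / 1
LCM(102, 145) = 14790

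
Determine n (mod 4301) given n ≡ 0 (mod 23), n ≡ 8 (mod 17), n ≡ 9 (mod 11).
1725

Using the Chinese Remainder Theorem:
M = product of moduli = 4301
For equation 1: M_1 = 187, 187 ≡ 3 (mod 23), inverse of 187 mod 23 is 8 (check: 3 × 8 = 24 ≡ 1 (mod 23))
For equation 2: M_2 = 253, 253 ≡ 15 (mod 17), inverse of 253 mod 17 is 8 (check: 15 × 8 = 120 ≡ 1 (mod 17))
For equation 3: M_3 = 391, 391 ≡ 6 (mod 11), inverse of 391 mod 11 is 2 (check: 6 × 2 = 12 ≡ 1 (mod 11))
Combine: n ≡ Σ r_i×M_i×(M_i⁻¹ mod m_i) = 0×187×8 + 8×253×8 + 9×391×2 = 0 + 16192 + 7038 = 23230
23230 mod 4301 = 1725
n ≡ 1725 (mod 4301)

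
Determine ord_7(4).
Powers of 4 mod 7: 4^1≡4, 4^2≡2, 4^3≡1. Order = 3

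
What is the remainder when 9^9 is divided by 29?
9 = 8 + 1 (binary 1001). Repeated squaring mod 29: 9^1 ≡ 9; 9^2 ≡ 9² = 81 ≡ 23; 9^4 ≡ 23² = 529 ≡ 7; 9^8 ≡ 7² = 49 ≡ 20. Multiply: 9^9 = 9^8 × 9^1 ≡ 20 × 9 (mod 29): 20 × 9 = 180 ≡ 6. So 9^9 ≡ 6 (mod 29).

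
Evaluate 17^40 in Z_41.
Using Fermat: 17^{40} ≡ 1 (mod 41). 40 ≡ 0 (mod 40). So 17^{40} ≡ 17^{0} ≡ 1 (mod 41)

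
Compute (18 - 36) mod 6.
0

(18 - 36) = -18
-18 mod 6 = 0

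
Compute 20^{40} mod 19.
1

Using successive squaring:
Binary expansion of 40: 101000
Powers of 20 mod 19 (each is the square of the previous):
  20^1 ≡ 1 (mod 19)
  20^2 ≡ 1² = 1 ≡ 1 (mod 19)
  20^4 ≡ 1² = 1 ≡ 1 (mod 19)
  20^8 ≡ 1² = 1 ≡ 1 (mod 19)
  20^16 ≡ 1² = 1 ≡ 1 (mod 19)
  20^32 ≡ 1² = 1 ≡ 1 (mod 19)
40 = 32 + 8, so 20^40 = 20^32 × 20^8 ≡ 1 × 1 (mod 19)
Multiplying step by step:
  1 × 1 = 1 ≡ 1 (mod 19)
Result: 20^40 ≡ 1 (mod 19)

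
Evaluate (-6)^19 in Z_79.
Using repeated squaring. (-6) ≡ 73 (mod 79). 19 = 16 + 2 + 1 (binary 10011). Repeated squaring mod 79: 73^1 ≡ 73; 73^2 ≡ 73² = 5329 ≡ 36; 73^4 ≡ 36² = 1296 ≡ 32; 73^8 ≡ 32² = 1024 ≡ 76; 73^16 ≡ 76² = 5776 ≡ 9. Multiply: (-6)^19 ≡ 73^16 × 73^2 × 73^1 ≡ 9 × 36 × 73 (mod 79): 9 × 36 = 324 ≡ 8; 8 × 73 = 584 ≡ 31. So (-6)^19 ≡ 31 (mod 79).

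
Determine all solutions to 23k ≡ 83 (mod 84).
73

Since gcd(23, 84) = 1 divides 83, a solution exists.
Multiply both sides by the inverse of 23 mod 84:
  23^(-1) mod 84 = 11
  x ≡ 11 × 83 ≡ 913 ≡ 73 (mod 84)
Verification: 23 × 73 = 1679 = 19 × 84 + 83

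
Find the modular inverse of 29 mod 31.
29^(-1) ≡ 15 (mod 31). Verification: 29 × 15 = 435 ≡ 1 (mod 31)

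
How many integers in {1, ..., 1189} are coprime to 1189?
1120

Prime factorization: 1189 = 29 × 41
Using the formula φ(n) = n × Π(1 - 1/p) for each prime factor p:
φ(1189) = 1189 × (1 - 1/29) × (1 - 1/41)
φ(1189) = 1120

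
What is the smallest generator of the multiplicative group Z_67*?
p - 1 = 66 has prime divisors 2, 3, 11. h is a primitive root mod 67 iff h^(66/q) ≢ 1 (mod 67) for each such q.
h = 2: 2^33 ≡ 66, 2^22 ≡ 37, 2^6 ≡ 64 (mod 67); none is 1, so 2 has order 66 and is a primitive root.
The smallest primitive root mod 67 is g = 2.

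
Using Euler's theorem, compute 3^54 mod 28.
By Euler: 3^{12} ≡ 1 (mod 28) since gcd(3, 28) = 1. 54 = 4×12 + 6. So 3^{54} ≡ 3^{6} ≡ 1 (mod 28)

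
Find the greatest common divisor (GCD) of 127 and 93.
1

Using the Euclidean algorithm:
127 = 1 × 93 + 34
93 = 2 × 34 + 25
34 = 1 × 25 + 9
25 = 2 × 9 + 7
9 = 1 × 7 + 2
7 = 3 × 2 + 1
2 = 2 × 1 + 0

GCD(127, 93) = 1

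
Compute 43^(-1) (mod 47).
43^(-1) ≡ 35 (mod 47). Verification: 43 × 35 = 1505 ≡ 1 (mod 47)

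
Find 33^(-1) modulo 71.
28

Using Extended Euclidean Algorithm:
gcd(33, 71) = 1
Bezout coefficients: 33 × 28 + 71 × -13 = 1
So 33 × 28 ≡ 1 (mod 71)
The inverse is 28 mod 71 = 28
Verification: 33 × 28 = 924 = 13 × 71 + 1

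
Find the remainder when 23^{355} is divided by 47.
By Fermat: 23^{46} ≡ 1 (mod 47). 355 = 7×46 + 33. So 23^{355} ≡ 23^{33} ≡ 33 (mod 47)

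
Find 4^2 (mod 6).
2 = 2 (binary 10). Repeated squaring mod 6: 4^1 ≡ 4; 4^2 ≡ 4² = 16 ≡ 4. So 4^2 ≡ 4 (mod 6).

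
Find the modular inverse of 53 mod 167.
53^(-1) ≡ 104 (mod 167). Verification: 53 × 104 = 5512 ≡ 1 (mod 167)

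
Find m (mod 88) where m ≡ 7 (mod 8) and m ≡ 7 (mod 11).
M = 8 × 11 = 88. M₁ = 11, y₁ ≡ 3 (mod 8). M₂ = 8, y₂ ≡ 7 (mod 11). m = 7×11×3 + 7×8×7 ≡ 7 (mod 88)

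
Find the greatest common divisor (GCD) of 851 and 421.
1

Using the Euclidean algorithm:
851 = 2 × 421 + 9
421 = 46 × 9 + 7
9 = 1 × 7 + 2
7 = 3 × 2 + 1
2 = 2 × 1 + 0

GCD(851, 421) = 1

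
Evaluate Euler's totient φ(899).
840

Prime factorization: 899 = 29 × 31
Using the formula φ(n) = n × Π(1 - 1/p) for each prime factor p:
φ(899) = 899 × (1 - 1/29) × (1 - 1/31)
φ(899) = 840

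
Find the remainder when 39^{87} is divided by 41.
By Fermat: 39^{40} ≡ 1 (mod 41). 87 = 2×40 + 7. So 39^{87} ≡ 39^{7} ≡ 36 (mod 41)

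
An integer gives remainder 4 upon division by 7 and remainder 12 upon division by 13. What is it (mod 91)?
M = 7 × 13 = 91. M₁ = 13, y₁ ≡ 6 (mod 7). M₂ = 7, y₂ ≡ 2 (mod 13). z = 4×13×6 + 12×7×2 ≡ 25 (mod 91). The smallest positive such number is 25.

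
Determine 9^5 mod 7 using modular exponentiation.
9 ≡ 2 (mod 7). 5 = 4 + 1 (binary 101). Repeated squaring mod 7: 2^1 ≡ 2; 2^2 ≡ 2² = 4 ≡ 4; 2^4 ≡ 4² = 16 ≡ 2. Multiply: 9^5 ≡ 2^4 × 2^1 ≡ 2 × 2 (mod 7): 2 × 2 = 4 ≡ 4. So 9^5 ≡ 4 (mod 7).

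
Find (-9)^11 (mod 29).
Using repeated squaring. (-9) ≡ 20 (mod 29). 11 = 8 + 2 + 1 (binary 1011). Repeated squaring mod 29: 20^1 ≡ 20; 20^2 ≡ 20² = 400 ≡ 23; 20^4 ≡ 23² = 529 ≡ 7; 20^8 ≡ 7² = 49 ≡ 20. Multiply: (-9)^11 ≡ 20^8 × 20^2 × 20^1 ≡ 20 × 23 × 20 (mod 29): 20 × 23 = 460 ≡ 25; 25 × 20 = 500 ≡ 7. So (-9)^11 ≡ 7 (mod 29).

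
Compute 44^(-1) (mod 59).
44^(-1) ≡ 55 (mod 59). Verification: 44 × 55 = 2420 ≡ 1 (mod 59)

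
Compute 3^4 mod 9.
4 = 4 (binary 100). Repeated squaring mod 9: 3^1 ≡ 3; 3^2 ≡ 3² = 9 ≡ 0; 3^4 ≡ 0² = 0 ≡ 0. So 3^4 ≡ 0 (mod 9).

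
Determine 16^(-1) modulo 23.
16^(-1) ≡ 13 (mod 23). Verification: 16 × 13 = 208 ≡ 1 (mod 23)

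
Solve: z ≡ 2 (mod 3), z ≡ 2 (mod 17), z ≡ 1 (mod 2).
M = 3 × 17 × 2 = 102. M₁ = 34, y₁ ≡ 1 (mod 3). M₂ = 6, y₂ ≡ 3 (mod 17). M₃ = 51, y₃ ≡ 1 (mod 2). z = 2×34×1 + 2×6×3 + 1×51×1 ≡ 53 (mod 102)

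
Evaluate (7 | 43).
(7/43) = 7^{21} mod 43 = -1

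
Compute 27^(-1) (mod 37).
27^(-1) ≡ 11 (mod 37). Verification: 27 × 11 = 297 ≡ 1 (mod 37)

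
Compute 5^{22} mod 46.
1

Using successive squaring:
Binary expansion of 22: 10110
Powers of 5 mod 46 (each is the square of the previous):
  5^1 ≡ 5 (mod 46)
  5^2 ≡ 5² = 25 ≡ 25 (mod 46)
  5^4 ≡ 25² = 625 ≡ 27 (mod 46)
  5^8 ≡ 27² = 729 ≡ 39 (mod 46)
  5^16 ≡ 39² = 1521 ≡ 3 (mod 46)
22 = 16 + 4 + 2, so 5^22 = 5^16 × 5^4 × 5^2 ≡ 3 × 27 × 25 (mod 46)
Multiplying step by step:
  3 × 27 = 81 ≡ 35 (mod 46)
  35 × 25 = 875 ≡ 1 (mod 46)
Result: 5^22 ≡ 1 (mod 46)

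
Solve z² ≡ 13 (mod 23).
The square roots of 13 mod 23 are 6 and 17. Verify: 6² = 36 ≡ 13 (mod 23)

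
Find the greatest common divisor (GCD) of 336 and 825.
3

Using the Euclidean algorithm:
336 = 0 × 825 + 336
825 = 2 × 336 + 153
336 = 2 × 153 + 30
153 = 5 × 30 + 3
30 = 10 × 3 + 0

GCD(336, 825) = 3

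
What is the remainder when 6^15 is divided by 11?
Using Fermat: 6^{10} ≡ 1 (mod 11). 15 ≡ 5 (mod 10). So 6^{15} ≡ 6^{5} ≡ 10 (mod 11)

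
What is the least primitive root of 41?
6

A primitive root g modulo p has order p-1 = 40
Prime divisors of 40: [2, 5]
g is a primitive root iff g^(40/q) ≢ 1 (mod 41) for each prime divisor q
Testing small values:
  g = 2: 2^20 ≡ 1, 2^8 ≡ 10 (mod 41) → 2^20 ≡ 1, not primitive root
  g = 3: 3^20 ≡ 40, 3^8 ≡ 1 (mod 41) → 3^8 ≡ 1, not primitive root
  g = 4: 4^20 ≡ 1, 4^8 ≡ 18 (mod 41) → 4^20 ≡ 1, not primitive root
  g = 5: 5^20 ≡ 1, 5^8 ≡ 18 (mod 41) → 5^20 ≡ 1, not primitive root
  g = 6: 6^20 ≡ 40, 6^8 ≡ 10 (mod 41) → none is 1, primitive root!
The smallest primitive root is 6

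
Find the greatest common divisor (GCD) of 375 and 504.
3

Using the Euclidean algorithm:
375 = 0 × 504 + 375
504 = 1 × 375 + 129
375 = 2 × 129 + 117
129 = 1 × 117 + 12
117 = 9 × 12 + 9
12 = 1 × 9 + 3
9 = 3 × 3 + 0

GCD(375, 504) = 3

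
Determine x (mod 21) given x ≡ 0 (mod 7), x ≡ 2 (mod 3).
14

Using the Chinese Remainder Theorem:
M = product of moduli = 21
For equation 1: M_1 = 3, 3 ≡ 3 (mod 7), inverse of 3 mod 7 is 5 (check: 3 × 5 = 15 ≡ 1 (mod 7))
For equation 2: M_2 = 7, 7 ≡ 1 (mod 3), inverse of 7 mod 3 is 1 (check: 1 × 1 = 1 ≡ 1 (mod 3))
Combine: x ≡ Σ r_i×M_i×(M_i⁻¹ mod m_i) = 0×3×5 + 2×7×1 = 0 + 14 = 14
14 mod 21 = 14
x ≡ 14 (mod 21)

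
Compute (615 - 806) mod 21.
19

(615 - 806) = -191
-191 mod 21 = 19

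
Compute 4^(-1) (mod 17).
4^(-1) ≡ 13 (mod 17). Verification: 4 × 13 = 52 ≡ 1 (mod 17)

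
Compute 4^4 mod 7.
4 = 4 (binary 100). Repeated squaring mod 7: 4^1 ≡ 4; 4^2 ≡ 4² = 16 ≡ 2; 4^4 ≡ 2² = 4 ≡ 4. So 4^4 ≡ 4 (mod 7).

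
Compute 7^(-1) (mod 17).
7^(-1) ≡ 5 (mod 17). Verification: 7 × 5 = 35 ≡ 1 (mod 17)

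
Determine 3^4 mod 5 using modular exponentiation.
4 = 4 (binary 100). Repeated squaring mod 5: 3^1 ≡ 3; 3^2 ≡ 3² = 9 ≡ 4; 3^4 ≡ 4² = 16 ≡ 1. So 3^4 ≡ 1 (mod 5).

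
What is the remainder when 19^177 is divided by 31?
Using Fermat: 19^{30} ≡ 1 (mod 31). 177 ≡ 27 (mod 30). So 19^{177} ≡ 19^{27} ≡ 4 (mod 31)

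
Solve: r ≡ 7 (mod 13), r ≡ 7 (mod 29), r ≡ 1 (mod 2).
M = 13 × 29 × 2 = 754. M₁ = 58, y₁ ≡ 11 (mod 13). M₂ = 26, y₂ ≡ 19 (mod 29). M₃ = 377, y₃ ≡ 1 (mod 2). r = 7×58×11 + 7×26×19 + 1×377×1 ≡ 7 (mod 754)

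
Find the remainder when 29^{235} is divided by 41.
By Fermat: 29^{40} ≡ 1 (mod 41). 235 = 5×40 + 35. So 29^{235} ≡ 29^{35} ≡ 27 (mod 41)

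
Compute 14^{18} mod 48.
16

Using successive squaring:
Binary expansion of 18: 10010
Powers of 14 mod 48 (each is the square of the previous):
  14^1 ≡ 14 (mod 48)
  14^2 ≡ 14² = 196 ≡ 4 (mod 48)
  14^4 ≡ 4² = 16 ≡ 16 (mod 48)
  14^8 ≡ 16² = 256 ≡ 16 (mod 48)
  14^16 ≡ 16² = 256 ≡ 16 (mod 48)
18 = 16 + 2, so 14^18 = 14^16 × 14^2 ≡ 16 × 4 (mod 48)
Multiplying step by step:
  16 × 4 = 64 ≡ 16 (mod 48)
Result: 14^18 ≡ 16 (mod 48)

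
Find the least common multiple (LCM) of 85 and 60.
1020

First find GCD(85, 60) using the Euclidean algorithm:
85 = 1 × 60 + 25
60 = 2 × 25 + 10
25 = 2 × 10 + 5
10 = 2 × 5 + 0
GCD(85, 60) = 5

LCM formula: LCM(a, b) = (a × b) / GCD(a, b)
LCM(85, 60) = (85 × 60) / 5
LCM(85, 60) = 5100 / 5
LCM(85, 60) = 1020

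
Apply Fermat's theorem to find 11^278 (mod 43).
By Fermat: 11^{42} ≡ 1 (mod 43). 278 = 6×42 + 26. So 11^{278} ≡ 11^{26} ≡ 16 (mod 43)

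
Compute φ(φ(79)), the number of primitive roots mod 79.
Number of primitive roots mod 79 = φ(78) = 24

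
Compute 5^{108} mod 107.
25

Using successive squaring:
Binary expansion of 108: 1101100
Powers of 5 mod 107 (each is the square of the previous):
  5^1 ≡ 5 (mod 107)
  5^2 ≡ 5² = 25 ≡ 25 (mod 107)
  5^4 ≡ 25² = 625 ≡ 90 (mod 107)
  5^8 ≡ 90² = 8100 ≡ 75 (mod 107)
  5^16 ≡ 75² = 5625 ≡ 61 (mod 107)
  5^32 ≡ 61² = 3721 ≡ 83 (mod 107)
  5^64 ≡ 83² = 6889 ≡ 41 (mod 107)
108 = 64 + 32 + 8 + 4, so 5^108 = 5^64 × 5^32 × 5^8 × 5^4 ≡ 41 × 83 × 75 × 90 (mod 107)
Multiplying step by step:
  41 × 83 = 3403 ≡ 86 (mod 107)
  86 × 75 = 6450 ≡ 30 (mod 107)
  30 × 90 = 2700 ≡ 25 (mod 107)
Result: 5^108 ≡ 25 (mod 107)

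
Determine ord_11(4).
Powers of 4 mod 11: 4^1≡4, 4^2≡5, 4^3≡9, 4^4≡3, 4^5≡1. Order = 5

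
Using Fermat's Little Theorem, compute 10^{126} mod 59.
25

By Fermat's Little Theorem, a^(p-1) ≡ 1 (mod p) for prime p and gcd(a, p) = 1
Here p = 59, so 10^58 ≡ 1 (mod 59)
We can reduce the exponent: 126 mod 58 = 10
So 10^126 ≡ 10^10 (mod 59)
Computing: 10^10 mod 59 = 25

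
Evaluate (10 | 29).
(10/29) = 10^{14} mod 29 = -1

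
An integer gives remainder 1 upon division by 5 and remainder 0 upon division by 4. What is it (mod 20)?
M = 5 × 4 = 20. M₁ = 4, y₁ ≡ 4 (mod 5). M₂ = 5, y₂ ≡ 1 (mod 4). t = 1×4×4 + 0×5×1 ≡ 16 (mod 20). The smallest positive such number is 16.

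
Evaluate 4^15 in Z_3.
Using Fermat: 4^{2} ≡ 1 (mod 3). 15 ≡ 1 (mod 2). So 4^{15} ≡ 4^{1} ≡ 1 (mod 3)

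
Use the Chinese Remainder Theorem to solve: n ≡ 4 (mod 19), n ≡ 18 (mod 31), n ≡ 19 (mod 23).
10093

Using the Chinese Remainder Theorem:
M = product of moduli = 13547
For equation 1: M_1 = 713, 713 ≡ 10 (mod 19), inverse of 713 mod 19 is 2 (check: 10 × 2 = 20 ≡ 1 (mod 19))
For equation 2: M_2 = 437, 437 ≡ 3 (mod 31), inverse of 437 mod 31 is 21 (check: 3 × 21 = 63 ≡ 1 (mod 31))
For equation 3: M_3 = 589, 589 ≡ 14 (mod 23), inverse of 589 mod 23 is 5 (check: 14 × 5 = 70 ≡ 1 (mod 23))
Combine: n ≡ Σ r_i×M_i×(M_i⁻¹ mod m_i) = 4×713×2 + 18×437×21 + 19×589×5 = 5704 + 165186 + 55955 = 226845
226845 mod 13547 = 10093
n ≡ 10093 (mod 13547)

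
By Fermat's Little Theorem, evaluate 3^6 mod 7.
By Fermat's Little Theorem, 3^{6} ≡ 1 (mod 7) since 7 is prime and gcd(3, 7) = 1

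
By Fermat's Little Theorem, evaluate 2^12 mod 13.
By Fermat's Little Theorem, 2^{12} ≡ 1 (mod 13) since 13 is prime and gcd(2, 13) = 1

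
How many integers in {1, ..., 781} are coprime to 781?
700

Prime factorization: 781 = 11 × 71
Using the formula φ(n) = n × Π(1 - 1/p) for each prime factor p:
φ(781) = 781 × (1 - 1/11) × (1 - 1/71)
φ(781) = 700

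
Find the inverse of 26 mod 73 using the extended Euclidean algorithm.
Extended GCD: 26(-14) + 73(5) = 1. So 26^(-1) ≡ 59 ≡ 59 (mod 73). Verify: 26 × 59 = 1534 ≡ 1 (mod 73)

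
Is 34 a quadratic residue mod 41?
By Euler's criterion: 34^{20} ≡ 40 (mod 41). Since this equals -1 (≡ 40), 34 is not a QR.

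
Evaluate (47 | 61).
(47/61) = 47^{30} mod 61 = 1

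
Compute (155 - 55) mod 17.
15

(155 - 55) = 100
100 mod 17 = 15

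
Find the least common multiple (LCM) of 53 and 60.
3180

First find GCD(53, 60) using the Euclidean algorithm:
53 = 0 × 60 + 53
60 = 1 × 53 + 7
53 = 7 × 7 + 4
7 = 1 × 4 + 3
4 = 1 × 3 + 1
3 = 3 × 1 + 0
GCD(53, 60) = 1

LCM formula: LCM(a, b) = (a × b) / GCD(a, b)
LCM(53, 60) = (53 × 60) / 1
LCM(53, 60) = 3180 / 1
LCM(53, 60) = 3180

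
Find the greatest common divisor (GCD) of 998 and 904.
2

Using the Euclidean algorithm:
998 = 1 × 904 + 94
904 = 9 × 94 + 58
94 = 1 × 58 + 36
58 = 1 × 36 + 22
36 = 1 × 22 + 14
22 = 1 × 14 + 8
14 = 1 × 8 + 6
8 = 1 × 6 + 2
6 = 3 × 2 + 0

GCD(998, 904) = 2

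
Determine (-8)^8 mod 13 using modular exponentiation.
(-8) ≡ 5 (mod 13). 8 = 8 (binary 1000). Repeated squaring mod 13: 5^1 ≡ 5; 5^2 ≡ 5² = 25 ≡ 12; 5^4 ≡ 12² = 144 ≡ 1; 5^8 ≡ 1² = 1 ≡ 1. So (-8)^8 ≡ 1 (mod 13).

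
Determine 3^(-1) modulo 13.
3^(-1) ≡ 9 (mod 13). Verification: 3 × 9 = 27 ≡ 1 (mod 13)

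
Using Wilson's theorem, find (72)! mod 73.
By Wilson's theorem, (72)! ≡ -1 ≡ 72 (mod 73)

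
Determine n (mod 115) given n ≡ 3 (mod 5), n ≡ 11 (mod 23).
103

Using the Chinese Remainder Theorem:
M = product of moduli = 115
For equation 1: M_1 = 23, 23 ≡ 3 (mod 5), inverse of 23 mod 5 is 2 (check: 3 × 2 = 6 ≡ 1 (mod 5))
For equation 2: M_2 = 5, 5 ≡ 5 (mod 23), inverse of 5 mod 23 is 14 (check: 5 × 14 = 70 ≡ 1 (mod 23))
Combine: n ≡ Σ r_i×M_i×(M_i⁻¹ mod m_i) = 3×23×2 + 11×5×14 = 138 + 770 = 908
908 mod 115 = 103
n ≡ 103 (mod 115)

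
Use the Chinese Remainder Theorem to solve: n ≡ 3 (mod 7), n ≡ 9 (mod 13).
M = 7 × 13 = 91. M₁ = 13, y₁ ≡ 6 (mod 7). M₂ = 7, y₂ ≡ 2 (mod 13). n = 3×13×6 + 9×7×2 ≡ 87 (mod 91)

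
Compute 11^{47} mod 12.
11

Using successive squaring:
Binary expansion of 47: 101111
Powers of 11 mod 12 (each is the square of the previous):
  11^1 ≡ 11 (mod 12)
  11^2 ≡ 11² = 121 ≡ 1 (mod 12)
  11^4 ≡ 1² = 1 ≡ 1 (mod 12)
  11^8 ≡ 1² = 1 ≡ 1 (mod 12)
  11^16 ≡ 1² = 1 ≡ 1 (mod 12)
  11^32 ≡ 1² = 1 ≡ 1 (mod 12)
47 = 32 + 8 + 4 + 2 + 1, so 11^47 = 11^32 × 11^8 × 11^4 × 11^2 × 11^1 ≡ 1 × 1 × 1 × 1 × 11 (mod 12)
Multiplying step by step:
  1 × 1 = 1 ≡ 1 (mod 12)
  1 × 1 = 1 ≡ 1 (mod 12)
  1 × 1 = 1 ≡ 1 (mod 12)
  1 × 11 = 11 ≡ 11 (mod 12)
Result: 11^47 ≡ 11 (mod 12)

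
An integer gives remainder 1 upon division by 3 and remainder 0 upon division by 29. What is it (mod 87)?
M = 3 × 29 = 87. M₁ = 29, y₁ ≡ 2 (mod 3). M₂ = 3, y₂ ≡ 10 (mod 29). y = 1×29×2 + 0×3×10 ≡ 58 (mod 87). The smallest positive such number is 58.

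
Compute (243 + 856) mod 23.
18

(243 + 856) = 1099
1099 mod 23 = 18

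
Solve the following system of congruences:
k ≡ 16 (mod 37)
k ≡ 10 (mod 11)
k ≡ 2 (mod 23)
4234

Using the Chinese Remainder Theorem:
M = product of moduli = 9361
For equation 1: M_1 = 253, 253 ≡ 31 (mod 37), inverse of 253 mod 37 is 6 (check: 31 × 6 = 186 ≡ 1 (mod 37))
For equation 2: M_2 = 851, 851 ≡ 4 (mod 11), inverse of 851 mod 11 is 3 (check: 4 × 3 = 12 ≡ 1 (mod 11))
For equation 3: M_3 = 407, 407 ≡ 16 (mod 23), inverse of 407 mod 23 is 13 (check: 16 × 13 = 208 ≡ 1 (mod 23))
Combine: k ≡ Σ r_i×M_i×(M_i⁻¹ mod m_i) = 16×253×6 + 10×851×3 + 2×407×13 = 24288 + 25530 + 10582 = 60400
60400 mod 9361 = 4234
k ≡ 4234 (mod 9361)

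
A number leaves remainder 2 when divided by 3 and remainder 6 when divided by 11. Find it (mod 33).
M = 3 × 11 = 33. M₁ = 11, y₁ ≡ 2 (mod 3). M₂ = 3, y₂ ≡ 4 (mod 11). k = 2×11×2 + 6×3×4 ≡ 17 (mod 33)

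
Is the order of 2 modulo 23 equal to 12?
No, the actual order is 11, not 12.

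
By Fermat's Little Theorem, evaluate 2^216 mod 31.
By Fermat: 2^{30} ≡ 1 (mod 31). 216 = 7×30 + 6. So 2^{216} ≡ 2^{6} ≡ 2 (mod 31)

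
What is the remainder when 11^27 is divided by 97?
Using repeated squaring. 27 = 16 + 8 + 2 + 1 (binary 11011). Repeated squaring mod 97: 11^1 ≡ 11; 11^2 ≡ 11² = 121 ≡ 24; 11^4 ≡ 24² = 576 ≡ 91; 11^8 ≡ 91² = 8281 ≡ 36; 11^16 ≡ 36² = 1296 ≡ 35. Multiply: 11^27 = 11^16 × 11^8 × 11^2 × 11^1 ≡ 35 × 36 × 24 × 11 (mod 97): 35 × 36 = 1260 ≡ 96; 96 × 24 = 2304 ≡ 73; 73 × 11 = 803 ≡ 27. So 11^27 ≡ 27 (mod 97).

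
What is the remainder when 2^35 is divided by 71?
Using repeated squaring. 35 = 32 + 2 + 1 (binary 100011). Repeated squaring mod 71: 2^1 ≡ 2; 2^2 ≡ 2² = 4 ≡ 4; 2^4 ≡ 4² = 16 ≡ 16; 2^8 ≡ 16² = 256 ≡ 43; 2^16 ≡ 43² = 1849 ≡ 3; 2^32 ≡ 3² = 9 ≡ 9. Multiply: 2^35 = 2^32 × 2^2 × 2^1 ≡ 9 × 4 × 2 (mod 71): 9 × 4 = 36 ≡ 36; 36 × 2 = 72 ≡ 1. So 2^35 ≡ 1 (mod 71).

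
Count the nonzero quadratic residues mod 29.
For prime 29, there are (p-1)/2 = (29-1)/2 = 14 quadratic residues (excluding 0).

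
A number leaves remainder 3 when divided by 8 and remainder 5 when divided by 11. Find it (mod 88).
M = 8 × 11 = 88. M₁ = 11, y₁ ≡ 3 (mod 8). M₂ = 8, y₂ ≡ 7 (mod 11). y = 3×11×3 + 5×8×7 ≡ 27 (mod 88)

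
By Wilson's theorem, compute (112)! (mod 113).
By Wilson's theorem, (112)! ≡ -1 ≡ 112 (mod 113)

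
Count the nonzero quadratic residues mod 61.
For prime 61, there are (p-1)/2 = (61-1)/2 = 30 quadratic residues (excluding 0).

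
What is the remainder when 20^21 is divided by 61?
Using repeated squaring. 21 = 16 + 4 + 1 (binary 10101). Repeated squaring mod 61: 20^1 ≡ 20; 20^2 ≡ 20² = 400 ≡ 34; 20^4 ≡ 34² = 1156 ≡ 58; 20^8 ≡ 58² = 3364 ≡ 9; 20^16 ≡ 9² = 81 ≡ 20. Multiply: 20^21 = 20^16 × 20^4 × 20^1 ≡ 20 × 58 × 20 (mod 61): 20 × 58 = 1160 ≡ 1; 1 × 20 = 20 ≡ 20. So 20^21 ≡ 20 (mod 61).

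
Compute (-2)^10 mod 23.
(-2) ≡ 21 (mod 23). 10 = 8 + 2 (binary 1010). Repeated squaring mod 23: 21^1 ≡ 21; 21^2 ≡ 21² = 441 ≡ 4; 21^4 ≡ 4² = 16 ≡ 16; 21^8 ≡ 16² = 256 ≡ 3. Multiply: (-2)^10 ≡ 21^8 × 21^2 ≡ 3 × 4 (mod 23): 3 × 4 = 12 ≡ 12. So (-2)^10 ≡ 12 (mod 23).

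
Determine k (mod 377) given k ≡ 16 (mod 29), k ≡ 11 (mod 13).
219

Using the Chinese Remainder Theorem:
M = product of moduli = 377
For equation 1: M_1 = 13, 13 ≡ 13 (mod 29), inverse of 13 mod 29 is 9 (check: 13 × 9 = 117 ≡ 1 (mod 29))
For equation 2: M_2 = 29, 29 ≡ 3 (mod 13), inverse of 29 mod 13 is 9 (check: 3 × 9 = 27 ≡ 1 (mod 13))
Combine: k ≡ Σ r_i×M_i×(M_i⁻¹ mod m_i) = 16×13×9 + 11×29×9 = 1872 + 2871 = 4743
4743 mod 377 = 219
k ≡ 219 (mod 377)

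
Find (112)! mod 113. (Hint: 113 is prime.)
By Wilson's theorem, (112)! ≡ -1 ≡ 112 (mod 113)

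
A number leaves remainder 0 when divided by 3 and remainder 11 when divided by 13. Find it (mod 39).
M = 3 × 13 = 39. M₁ = 13, y₁ ≡ 1 (mod 3). M₂ = 3, y₂ ≡ 9 (mod 13). y = 0×13×1 + 11×3×9 ≡ 24 (mod 39)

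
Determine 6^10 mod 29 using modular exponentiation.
10 = 8 + 2 (binary 1010). Repeated squaring mod 29: 6^1 ≡ 6; 6^2 ≡ 6² = 36 ≡ 7; 6^4 ≡ 7² = 49 ≡ 20; 6^8 ≡ 20² = 400 ≡ 23. Multiply: 6^10 = 6^8 × 6^2 ≡ 23 × 7 (mod 29): 23 × 7 = 161 ≡ 16. So 6^10 ≡ 16 (mod 29).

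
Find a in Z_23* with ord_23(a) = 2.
22 has order 2 mod 23 since 22^{2} ≡ 1 (mod 23) and no smaller power works.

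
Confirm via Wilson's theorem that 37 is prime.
(36)! mod 37 = 36. Since this equals -1 (mod 37), Wilson confirms 37 is prime.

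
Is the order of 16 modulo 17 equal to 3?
No, the actual order is 2, not 3.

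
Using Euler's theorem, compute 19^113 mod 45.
By Euler: 19^{24} ≡ 1 (mod 45) since gcd(19, 45) = 1. 113 = 4×24 + 17. So 19^{113} ≡ 19^{17} ≡ 19 (mod 45)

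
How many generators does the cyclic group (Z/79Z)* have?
24

The number of primitive roots modulo p is φ(p-1) = φ(78)
φ(78) = 24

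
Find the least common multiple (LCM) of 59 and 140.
8260

First find GCD(59, 140) using the Euclidean algorithm:
59 = 0 × 140 + 59
140 = 2 × 59 + 22
59 = 2 × 22 + 15
22 = 1 × 15 + 7
15 = 2 × 7 + 1
7 = 7 × 1 + 0
GCD(59, 140) = 1

LCM formula: LCM(a, b) = (a × b) / GCD(a, b)
LCM(59, 140) = (59 × 140) / 1
LCM(59, 140) = 8260 / 1
LCM(59, 140) = 8260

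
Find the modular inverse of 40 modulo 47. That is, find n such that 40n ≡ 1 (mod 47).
20

Using Extended Euclidean Algorithm:
gcd(40, 47) = 1
Bezout coefficients: 40 × 20 + 47 × -17 = 1
So 40 × 20 ≡ 1 (mod 47)
The inverse is 20 mod 47 = 20
Verification: 40 × 20 = 800 = 17 × 47 + 1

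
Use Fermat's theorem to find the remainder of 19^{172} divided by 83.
38

By Fermat's Little Theorem, a^(p-1) ≡ 1 (mod p) for prime p and gcd(a, p) = 1
Here p = 83, so 19^82 ≡ 1 (mod 83)
We can reduce the exponent: 172 mod 82 = 8
So 19^172 ≡ 19^8 (mod 83)
Computing: 19^8 mod 83 = 38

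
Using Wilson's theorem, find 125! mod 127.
(126)! = (125)! × (126) ≡ -1 (mod 127). So (125)! ≡ -1 × (126)^(-1) ≡ (-1)×(-1) = 1 (mod 127)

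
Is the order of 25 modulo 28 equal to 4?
No, the actual order is 3, not 4.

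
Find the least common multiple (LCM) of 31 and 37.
1147

First find GCD(31, 37) using the Euclidean algorithm:
31 = 0 × 37 + 31
37 = 1 × 31 + 6
31 = 5 × 6 + 1
6 = 6 × 1 + 0
GCD(31, 37) = 1

LCM formula: LCM(a, b) = (a × b) / GCD(a, b)
LCM(31, 37) = (31 × 37) / 1
LCM(31, 37) = 1147 / 1
LCM(31, 37) = 1147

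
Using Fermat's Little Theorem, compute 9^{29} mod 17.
8

By Fermat's Little Theorem, a^(p-1) ≡ 1 (mod p) for prime p and gcd(a, p) = 1
Here p = 17, so 9^16 ≡ 1 (mod 17)
We can reduce the exponent: 29 mod 16 = 13
So 9^29 ≡ 9^13 (mod 17)
Computing: 9^13 mod 17 = 8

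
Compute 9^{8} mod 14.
11

Using successive squaring:
Binary expansion of 8: 1000
Powers of 9 mod 14 (each is the square of the previous):
  9^1 ≡ 9 (mod 14)
  9^2 ≡ 9² = 81 ≡ 11 (mod 14)
  9^4 ≡ 11² = 121 ≡ 9 (mod 14)
  9^8 ≡ 9² = 81 ≡ 11 (mod 14)
8 is a power of 2, so 9^8 is the last square: ≡ 11 (mod 14)
Result: 9^8 ≡ 11 (mod 14)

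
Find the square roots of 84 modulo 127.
The square roots of 84 mod 127 are 81 and 46. Verify: 81² = 6561 ≡ 84 (mod 127)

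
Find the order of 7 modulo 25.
Powers of 7 mod 25: 7^1≡7, 7^2≡24, 7^3≡18, 7^4≡1. Order = 4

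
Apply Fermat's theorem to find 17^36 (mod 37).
By Fermat's Little Theorem, 17^{36} ≡ 1 (mod 37) since 37 is prime and gcd(17, 37) = 1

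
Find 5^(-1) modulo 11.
9

Using Extended Euclidean Algorithm:
gcd(5, 11) = 1
Bezout coefficients: 5 × -2 + 11 × 1 = 1
So 5 × -2 ≡ 1 (mod 11)
The inverse is -2 mod 11 = 9
Verification: 5 × 9 = 45 = 4 × 11 + 1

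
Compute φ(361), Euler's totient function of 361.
342

Prime factorization: 361 = 19^2
Using the formula φ(n) = n × Π(1 - 1/p) for each prime factor p:
φ(361) = 361 × (1 - 1/19)
φ(361) = 342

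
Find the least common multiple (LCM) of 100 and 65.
1300

First find GCD(100, 65) using the Euclidean algorithm:
100 = 1 × 65 + 35
65 = 1 × 35 + 30
35 = 1 × 30 + 5
30 = 6 × 5 + 0
GCD(100, 65) = 5

LCM formula: LCM(a, b) = (a × b) / GCD(a, b)
LCM(100, 65) = (100 × 65) / 5
LCM(100, 65) = 6500 / 5
LCM(100, 65) = 1300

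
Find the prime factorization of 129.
3 × 43

Divide by primes starting from smallest:
129 ÷ 3 = 43
43 ÷ 43 = 1

129 = 3 × 43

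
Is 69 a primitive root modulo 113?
No

To verify, check if 69^(112/q) ≢ 1 (mod 113) for each prime divisor q of 112
Divisors of 112 = 112: [1, 2, 4, 7, 8, 14, 16, 28, 56, 112]
  69^(112/2) = 69^56 ≡ 1 (mod 113)
  69^(112/7) = 69^16 ≡ 1 (mod 113)
Conclusion: 69 is not a primitive root modulo 113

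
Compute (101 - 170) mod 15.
6

(101 - 170) = -69
-69 mod 15 = 6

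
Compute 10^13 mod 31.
Using repeated squaring. 13 = 8 + 4 + 1 (binary 1101). Repeated squaring mod 31: 10^1 ≡ 10; 10^2 ≡ 10² = 100 ≡ 7; 10^4 ≡ 7² = 49 ≡ 18; 10^8 ≡ 18² = 324 ≡ 14. Multiply: 10^13 = 10^8 × 10^4 × 10^1 ≡ 14 × 18 × 10 (mod 31): 14 × 18 = 252 ≡ 4; 4 × 10 = 40 ≡ 9. So 10^13 ≡ 9 (mod 31).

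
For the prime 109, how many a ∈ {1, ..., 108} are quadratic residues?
For prime 109, there are (p-1)/2 = (109-1)/2 = 54 quadratic residues (excluding 0).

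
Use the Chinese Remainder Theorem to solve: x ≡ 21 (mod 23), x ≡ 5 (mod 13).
44

Using the Chinese Remainder Theorem:
M = product of moduli = 299
For equation 1: M_1 = 13, 13 ≡ 13 (mod 23), inverse of 13 mod 23 is 16 (check: 13 × 16 = 208 ≡ 1 (mod 23))
For equation 2: M_2 = 23, 23 ≡ 10 (mod 13), inverse of 23 mod 13 is 4 (check: 10 × 4 = 40 ≡ 1 (mod 13))
Combine: x ≡ Σ r_i×M_i×(M_i⁻¹ mod m_i) = 21×13×16 + 5×23×4 = 4368 + 460 = 4828
4828 mod 299 = 44
x ≡ 44 (mod 299)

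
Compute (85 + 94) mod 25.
4

(85 + 94) = 179
179 mod 25 = 4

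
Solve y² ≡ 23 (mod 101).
The square roots of 23 mod 101 are 86 and 15. Verify: 86² = 7396 ≡ 23 (mod 101)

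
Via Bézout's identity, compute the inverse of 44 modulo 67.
Extended GCD: 44(32) + 67(-21) = 1. So 44^(-1) ≡ 32 ≡ 32 (mod 67). Verify: 44 × 32 = 1408 ≡ 1 (mod 67)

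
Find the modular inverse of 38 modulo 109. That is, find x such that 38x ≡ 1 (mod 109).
66

Using Extended Euclidean Algorithm:
gcd(38, 109) = 1
Bezout coefficients: 38 × -43 + 109 × 15 = 1
So 38 × -43 ≡ 1 (mod 109)
The inverse is -43 mod 109 = 66
Verification: 38 × 66 = 2508 = 23 × 109 + 1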